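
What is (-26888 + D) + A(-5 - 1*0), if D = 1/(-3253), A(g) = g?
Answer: -87482930/3253 ≈ -26893.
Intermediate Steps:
D = -1/3253 ≈ -0.00030741
(-26888 + D) + A(-5 - 1*0) = (-26888 - 1/3253) + (-5 - 1*0) = -87466665/3253 + (-5 + 0) = -87466665/3253 - 5 = -87482930/3253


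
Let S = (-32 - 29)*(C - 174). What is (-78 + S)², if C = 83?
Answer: 29953729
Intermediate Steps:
S = 5551 (S = (-32 - 29)*(83 - 174) = -61*(-91) = 5551)
(-78 + S)² = (-78 + 5551)² = 5473² = 29953729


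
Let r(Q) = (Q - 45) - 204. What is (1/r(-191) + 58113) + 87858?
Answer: 64227239/440 ≈ 1.4597e+5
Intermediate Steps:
r(Q) = -249 + Q (r(Q) = (-45 + Q) - 204 = -249 + Q)
(1/r(-191) + 58113) + 87858 = (1/(-249 - 191) + 58113) + 87858 = (1/(-440) + 58113) + 87858 = (-1/440 + 58113) + 87858 = 25569719/440 + 87858 = 64227239/440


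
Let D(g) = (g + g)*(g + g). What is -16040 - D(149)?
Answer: -104844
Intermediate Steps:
D(g) = 4*g**2 (D(g) = (2*g)*(2*g) = 4*g**2)
-16040 - D(149) = -16040 - 4*149**2 = -16040 - 4*22201 = -16040 - 1*88804 = -16040 - 88804 = -104844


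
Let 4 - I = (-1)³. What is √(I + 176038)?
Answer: √176043 ≈ 419.57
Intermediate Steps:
I = 5 (I = 4 - 1*(-1)³ = 4 - 1*(-1) = 4 + 1 = 5)
√(I + 176038) = √(5 + 176038) = √176043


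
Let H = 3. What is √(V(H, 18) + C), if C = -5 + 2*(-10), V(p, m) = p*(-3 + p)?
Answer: 5*I ≈ 5.0*I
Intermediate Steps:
C = -25 (C = -5 - 20 = -25)
√(V(H, 18) + C) = √(3*(-3 + 3) - 25) = √(3*0 - 25) = √(0 - 25) = √(-25) = 5*I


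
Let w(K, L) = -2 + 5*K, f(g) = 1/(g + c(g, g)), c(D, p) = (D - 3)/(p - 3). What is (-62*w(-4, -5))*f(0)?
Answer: 1364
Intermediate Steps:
c(D, p) = (-3 + D)/(-3 + p)
f(g) = 1/(1 + g) (f(g) = 1/(g + (-3 + g)/(-3 + g)) = 1/(g + 1) = 1/(1 + g))
(-62*w(-4, -5))*f(0) = (-62*(-2 + 5*(-4)))/(1 + 0) = -62*(-2 - 20)/1 = -62*(-22)*1 = 1364*1 = 1364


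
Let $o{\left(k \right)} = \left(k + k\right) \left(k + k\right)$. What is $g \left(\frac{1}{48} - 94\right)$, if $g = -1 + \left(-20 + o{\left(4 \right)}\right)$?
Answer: $- \frac{193973}{48} \approx -4041.1$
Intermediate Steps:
$o{\left(k \right)} = 4 k^{2}$ ($o{\left(k \right)} = 2 k 2 k = 4 k^{2}$)
$g = 43$ ($g = -1 - \left(20 - 4 \cdot 4^{2}\right) = -1 + \left(-20 + 4 \cdot 16\right) = -1 + \left(-20 + 64\right) = -1 + 44 = 43$)
$g \left(\frac{1}{48} - 94\right) = 43 \left(\frac{1}{48} - 94\right) = 43 \left(- \frac{4511}{48}\right) = - \frac{193973}{48}$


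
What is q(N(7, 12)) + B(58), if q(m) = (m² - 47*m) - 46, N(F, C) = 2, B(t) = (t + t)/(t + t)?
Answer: -135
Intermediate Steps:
B(t) = 1 (B(t) = (2*t)/((2*t)) = (2*t)*(1/(2*t)) = 1)
q(m) = -46 + m² - 47*m
q(N(7, 12)) + B(58) = (-46 + 2² - 47*2) + 1 = (-46 + 4 - 94) + 1 = -136 + 1 = -135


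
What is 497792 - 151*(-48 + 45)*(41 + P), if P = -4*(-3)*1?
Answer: 521801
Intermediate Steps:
P = 12 (P = 12*1 = 12)
497792 - 151*(-48 + 45)*(41 + P) = 497792 - 151*(-48 + 45)*(41 + 12) = 497792 - 151*(-3*53) = 497792 - 151*(-159) = 497792 - 1*(-24009) = 497792 + 24009 = 521801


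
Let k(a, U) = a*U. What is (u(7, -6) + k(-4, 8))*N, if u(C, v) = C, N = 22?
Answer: -550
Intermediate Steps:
k(a, U) = U*a
(u(7, -6) + k(-4, 8))*N = (7 + 8*(-4))*22 = (7 - 32)*22 = -25*22 = -550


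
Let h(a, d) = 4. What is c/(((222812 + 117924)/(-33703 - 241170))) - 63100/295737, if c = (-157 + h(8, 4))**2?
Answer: -1902941835272609/100768242432 ≈ -18884.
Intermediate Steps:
c = 23409 (c = (-157 + 4)**2 = (-153)**2 = 23409)
c/(((222812 + 117924)/(-33703 - 241170))) - 63100/295737 = 23409/(((222812 + 117924)/(-33703 - 241170))) - 63100/295737 = 23409/((340736/(-274873))) - 63100*1/295737 = 23409/((340736*(-1/274873))) - 63100/295737 = 23409/(-340736/274873) - 63100/295737 = 23409*(-274873/340736) - 63100/295737 = -6434502057/340736 - 63100/295737 = -1902941835272609/100768242432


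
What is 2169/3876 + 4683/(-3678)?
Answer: -565207/791996 ≈ -0.71365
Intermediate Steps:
2169/3876 + 4683/(-3678) = 2169*(1/3876) + 4683*(-1/3678) = 723/1292 - 1561/1226 = -565207/791996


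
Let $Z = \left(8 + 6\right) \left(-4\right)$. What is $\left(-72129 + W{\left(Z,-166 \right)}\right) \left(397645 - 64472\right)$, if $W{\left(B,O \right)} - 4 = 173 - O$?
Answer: $-23917156978$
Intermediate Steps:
$Z = -56$ ($Z = 14 \left(-4\right) = -56$)
$W{\left(B,O \right)} = 177 - O$ ($W{\left(B,O \right)} = 4 - \left(-173 + O\right) = 177 - O$)
$\left(-72129 + W{\left(Z,-166 \right)}\right) \left(397645 - 64472\right) = \left(-72129 + \left(177 - -166\right)\right) \left(397645 - 64472\right) = \left(-72129 + \left(177 + 166\right)\right) 333173 = \left(-72129 + 343\right) 333173 = \left(-71786\right) 333173 = -23917156978$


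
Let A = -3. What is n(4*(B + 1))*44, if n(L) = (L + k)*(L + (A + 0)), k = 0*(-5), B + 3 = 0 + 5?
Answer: 4752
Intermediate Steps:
B = 2 (B = -3 + (0 + 5) = -3 + 5 = 2)
k = 0
n(L) = L*(-3 + L) (n(L) = (L + 0)*(L + (-3 + 0)) = L*(L - 3) = L*(-3 + L))
n(4*(B + 1))*44 = ((4*(2 + 1))*(-3 + 4*(2 + 1)))*44 = ((4*3)*(-3 + 4*3))*44 = (12*(-3 + 12))*44 = (12*9)*44 = 108*44 = 4752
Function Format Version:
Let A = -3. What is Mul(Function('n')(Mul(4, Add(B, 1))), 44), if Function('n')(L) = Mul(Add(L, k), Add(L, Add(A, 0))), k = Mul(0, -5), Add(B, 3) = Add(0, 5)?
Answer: 4752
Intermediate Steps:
B = 2 (B = Add(-3, Add(0, 5)) = Add(-3, 5) = 2)
k = 0
Function('n')(L) = Mul(L, Add(-3, L)) (Function('n')(L) = Mul(Add(L, 0), Add(L, Add(-3, 0))) = Mul(L, Add(L, -3)) = Mul(L, Add(-3, L)))
Mul(Function('n')(Mul(4, Add(B, 1))), 44) = Mul(Mul(Mul(4, Add(2, 1)), Add(-3, Mul(4, Add(2, 1)))), 44) = Mul(Mul(Mul(4, 3), Add(-3, Mul(4, 3))), 44) = Mul(Mul(12, Add(-3, 12)), 44) = Mul(Mul(12, 9), 44) = Mul(108, 44) = 4752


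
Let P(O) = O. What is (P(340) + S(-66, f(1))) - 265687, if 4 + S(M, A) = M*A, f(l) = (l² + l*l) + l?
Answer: -265549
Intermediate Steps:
f(l) = l + 2*l² (f(l) = (l² + l²) + l = 2*l² + l = l + 2*l²)
S(M, A) = -4 + A*M (S(M, A) = -4 + M*A = -4 + A*M)
(P(340) + S(-66, f(1))) - 265687 = (340 + (-4 + (1*(1 + 2*1))*(-66))) - 265687 = (340 + (-4 + (1*(1 + 2))*(-66))) - 265687 = (340 + (-4 + (1*3)*(-66))) - 265687 = (340 + (-4 + 3*(-66))) - 265687 = (340 + (-4 - 198)) - 265687 = (340 - 202) - 265687 = 138 - 265687 = -265549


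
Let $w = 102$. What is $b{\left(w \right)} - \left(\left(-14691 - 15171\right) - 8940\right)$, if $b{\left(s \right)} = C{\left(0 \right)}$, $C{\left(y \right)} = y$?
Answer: $38802$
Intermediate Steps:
$b{\left(s \right)} = 0$
$b{\left(w \right)} - \left(\left(-14691 - 15171\right) - 8940\right) = 0 - \left(\left(-14691 - 15171\right) - 8940\right) = 0 - \left(-29862 - 8940\right) = 0 - -38802 = 0 + 38802 = 38802$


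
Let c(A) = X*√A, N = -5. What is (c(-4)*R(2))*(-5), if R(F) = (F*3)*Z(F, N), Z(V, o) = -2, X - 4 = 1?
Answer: 600*I ≈ 600.0*I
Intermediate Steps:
X = 5 (X = 4 + 1 = 5)
c(A) = 5*√A
R(F) = -6*F (R(F) = (F*3)*(-2) = (3*F)*(-2) = -6*F)
(c(-4)*R(2))*(-5) = ((5*√(-4))*(-6*2))*(-5) = ((5*(2*I))*(-12))*(-5) = ((10*I)*(-12))*(-5) = -120*I*(-5) = 600*I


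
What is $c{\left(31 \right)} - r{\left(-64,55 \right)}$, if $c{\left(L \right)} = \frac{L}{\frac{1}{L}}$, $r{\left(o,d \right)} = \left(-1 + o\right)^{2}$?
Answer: $-3264$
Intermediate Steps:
$c{\left(L \right)} = L^{2}$ ($c{\left(L \right)} = L L = L^{2}$)
$c{\left(31 \right)} - r{\left(-64,55 \right)} = 31^{2} - \left(-1 - 64\right)^{2} = 961 - \left(-65\right)^{2} = 961 - 4225 = -3264$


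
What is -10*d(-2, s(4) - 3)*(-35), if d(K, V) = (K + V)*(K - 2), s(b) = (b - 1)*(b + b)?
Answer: -26600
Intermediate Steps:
s(b) = 2*b*(-1 + b) (s(b) = (-1 + b)*(2*b) = 2*b*(-1 + b))
d(K, V) = (-2 + K)*(K + V) (d(K, V) = (K + V)*(-2 + K) = (-2 + K)*(K + V))
-10*d(-2, s(4) - 3)*(-35) = -10*((-2)² - 2*(-2) - 2*(2*4*(-1 + 4) - 3) - 2*(2*4*(-1 + 4) - 3))*(-35) = -10*(4 + 4 - 2*(2*4*3 - 3) - 2*(2*4*3 - 3))*(-35) = -10*(4 + 4 - 2*(24 - 3) - 2*(24 - 3))*(-35) = -10*(4 + 4 - 2*21 - 2*21)*(-35) = -10*(4 + 4 - 42 - 42)*(-35) = -10*(-76)*(-35) = 760*(-35) = -26600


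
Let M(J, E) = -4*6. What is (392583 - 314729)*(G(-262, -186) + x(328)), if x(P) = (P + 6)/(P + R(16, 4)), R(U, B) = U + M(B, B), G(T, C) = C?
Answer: -1151966711/80 ≈ -1.4400e+7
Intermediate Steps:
M(J, E) = -24
R(U, B) = -24 + U (R(U, B) = U - 24 = -24 + U)
x(P) = (6 + P)/(-8 + P) (x(P) = (P + 6)/(P + (-24 + 16)) = (6 + P)/(P - 8) = (6 + P)/(-8 + P))
(392583 - 314729)*(G(-262, -186) + x(328)) = (392583 - 314729)*(-186 + (6 + 328)/(-8 + 328)) = 77854*(-186 + 334/320) = 77854*(-186 + (1/320)*334) = 77854*(-186 + 167/160) = 77854*(-29593/160) = -1151966711/80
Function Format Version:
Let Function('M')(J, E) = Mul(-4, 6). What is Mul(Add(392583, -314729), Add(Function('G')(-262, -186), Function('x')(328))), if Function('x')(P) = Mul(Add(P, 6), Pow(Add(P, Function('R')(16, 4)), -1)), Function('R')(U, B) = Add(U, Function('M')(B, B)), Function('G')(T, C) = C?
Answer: Rational(-1151966711, 80) ≈ -1.4400e+7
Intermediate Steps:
Function('M')(J, E) = -24
Function('R')(U, B) = Add(-24, U) (Function('R')(U, B) = Add(U, -24) = Add(-24, U))
Function('x')(P) = Mul(Pow(Add(-8, P), -1), Add(6, P)) (Function('x')(P) = Mul(Add(P, 6), Pow(Add(P, Add(-24, 16)), -1)) = Mul(Add(6, P), Pow(Add(P, -8), -1)) = Mul(Add(6, P), Pow(Add(-8, P), -1)) = Mul(Pow(Add(-8, P), -1), Add(6, P)))
Mul(Add(392583, -314729), Add(Function('G')(-262, -186), Function('x')(328))) = Mul(Add(392583, -314729), Add(-186, Mul(Pow(Add(-8, 328), -1), Add(6, 328)))) = Mul(77854, Add(-186, Mul(Pow(320, -1), 334))) = Mul(77854, Add(-186, Mul(Rational(1, 320), 334))) = Mul(77854, Add(-186, Rational(167, 160))) = Mul(77854, Rational(-29593, 160)) = Rational(-1151966711, 80)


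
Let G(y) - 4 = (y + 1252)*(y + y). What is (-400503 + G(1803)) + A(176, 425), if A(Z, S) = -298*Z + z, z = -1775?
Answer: 10561608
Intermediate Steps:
G(y) = 4 + 2*y*(1252 + y) (G(y) = 4 + (y + 1252)*(y + y) = 4 + (1252 + y)*(2*y) = 4 + 2*y*(1252 + y))
A(Z, S) = -1775 - 298*Z (A(Z, S) = -298*Z - 1775 = -1775 - 298*Z)
(-400503 + G(1803)) + A(176, 425) = (-400503 + (4 + 2*1803**2 + 2504*1803)) + (-1775 - 298*176) = (-400503 + (4 + 2*3250809 + 4514712)) + (-1775 - 52448) = (-400503 + (4 + 6501618 + 4514712)) - 54223 = (-400503 + 11016334) - 54223 = 10615831 - 54223 = 10561608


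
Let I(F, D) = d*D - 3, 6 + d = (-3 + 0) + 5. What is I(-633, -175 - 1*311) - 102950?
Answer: -101009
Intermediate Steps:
d = -4 (d = -6 + ((-3 + 0) + 5) = -6 + (-3 + 5) = -6 + 2 = -4)
I(F, D) = -3 - 4*D (I(F, D) = -4*D - 3 = -3 - 4*D)
I(-633, -175 - 1*311) - 102950 = (-3 - 4*(-175 - 1*311)) - 102950 = (-3 - 4*(-175 - 311)) - 102950 = (-3 - 4*(-486)) - 102950 = (-3 + 1944) - 102950 = 1941 - 102950 = -101009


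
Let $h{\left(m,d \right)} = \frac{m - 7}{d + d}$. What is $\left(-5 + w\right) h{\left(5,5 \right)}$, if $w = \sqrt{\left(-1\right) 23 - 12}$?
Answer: $1 - \frac{i \sqrt{35}}{5} \approx 1.0 - 1.1832 i$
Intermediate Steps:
$w = i \sqrt{35}$ ($w = \sqrt{-23 - 12} = \sqrt{-35} = i \sqrt{35} \approx 5.9161 i$)
$h{\left(m,d \right)} = \frac{-7 + m}{2 d}$
$\left(-5 + w\right) h{\left(5,5 \right)} = \left(-5 + i \sqrt{35}\right) \frac{-7 + 5}{2 \cdot 5} = \left(-5 + i \sqrt{35}\right) \frac{1}{2} \cdot \frac{1}{5} \left(-2\right) = \left(-5 + i \sqrt{35}\right) \left(- \frac{1}{5}\right) = 1 - \frac{i \sqrt{35}}{5}$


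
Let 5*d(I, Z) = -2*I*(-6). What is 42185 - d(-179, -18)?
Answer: 213073/5 ≈ 42615.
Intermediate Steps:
d(I, Z) = 12*I/5 (d(I, Z) = (-2*I*(-6))/5 = (12*I)/5 = 12*I/5)
42185 - d(-179, -18) = 42185 - 12*(-179)/5 = 42185 - 1*(-2148/5) = 42185 + 2148/5 = 213073/5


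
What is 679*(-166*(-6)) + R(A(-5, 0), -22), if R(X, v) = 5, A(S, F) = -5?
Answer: 676289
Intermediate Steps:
679*(-166*(-6)) + R(A(-5, 0), -22) = 679*(-166*(-6)) + 5 = 679*996 + 5 = 676284 + 5 = 676289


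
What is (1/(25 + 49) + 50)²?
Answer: 13697401/5476 ≈ 2501.4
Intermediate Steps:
(1/(25 + 49) + 50)² = (1/74 + 50)² = (3701/74)² = 13697401/5476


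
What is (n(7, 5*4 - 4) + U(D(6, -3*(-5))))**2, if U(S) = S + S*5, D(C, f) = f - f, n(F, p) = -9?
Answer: 81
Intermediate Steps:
D(C, f) = 0
U(S) = 6*S (U(S) = S + 5*S = 6*S)
(n(7, 5*4 - 4) + U(D(6, -3*(-5))))**2 = (-9 + 6*0)**2 = (-9 + 0)**2 = (-9)**2 = 81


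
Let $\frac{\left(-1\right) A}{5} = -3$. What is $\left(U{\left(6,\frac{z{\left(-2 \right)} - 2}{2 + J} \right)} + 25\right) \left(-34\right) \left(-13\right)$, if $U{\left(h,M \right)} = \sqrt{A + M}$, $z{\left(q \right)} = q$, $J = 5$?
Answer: $11050 + \frac{442 \sqrt{707}}{7} \approx 12729.0$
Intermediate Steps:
$A = 15$ ($A = \left(-5\right) \left(-3\right) = 15$)
$U{\left(h,M \right)} = \sqrt{15 + M}$
$\left(U{\left(6,\frac{z{\left(-2 \right)} - 2}{2 + J} \right)} + 25\right) \left(-34\right) \left(-13\right) = \left(\sqrt{15 + \frac{-2 - 2}{2 + 5}} + 25\right) \left(-34\right) \left(-13\right) = \left(\sqrt{15 - \frac{4}{7}} + 25\right) \left(-34\right) \left(-13\right) = \left(\sqrt{\frac{101}{7}} + 25\right) \left(-34\right) \left(-13\right) = \left(\frac{\sqrt{707}}{7} + 25\right) \left(-34\right) \left(-13\right) = \left(25 + \frac{\sqrt{707}}{7}\right) \left(-34\right) \left(-13\right) = \left(-850 - \frac{34 \sqrt{707}}{7}\right) \left(-13\right) = 11050 + \frac{442 \sqrt{707}}{7}$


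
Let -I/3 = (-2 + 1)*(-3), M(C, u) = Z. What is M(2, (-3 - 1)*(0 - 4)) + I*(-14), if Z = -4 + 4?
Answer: 126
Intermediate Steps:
Z = 0
M(C, u) = 0
I = -9 (I = -3*(-2 + 1)*(-3) = -(-3)*(-3) = -3*3 = -9)
M(2, (-3 - 1)*(0 - 4)) + I*(-14) = 0 - 9*(-14) = 0 + 126 = 126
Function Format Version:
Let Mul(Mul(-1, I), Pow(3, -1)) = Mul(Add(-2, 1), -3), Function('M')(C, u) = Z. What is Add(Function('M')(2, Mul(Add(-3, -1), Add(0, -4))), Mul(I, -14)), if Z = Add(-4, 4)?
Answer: 126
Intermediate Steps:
Z = 0
Function('M')(C, u) = 0
I = -9 (I = Mul(-3, Mul(Add(-2, 1), -3)) = Mul(-3, Mul(-1, -3)) = Mul(-3, 3) = -9)
Add(Function('M')(2, Mul(Add(-3, -1), Add(0, -4))), Mul(I, -14)) = Add(0, Mul(-9, -14)) = Add(0, 126) = 126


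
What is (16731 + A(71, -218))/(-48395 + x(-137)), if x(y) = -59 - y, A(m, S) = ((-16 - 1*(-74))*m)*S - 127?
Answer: 881120/48317 ≈ 18.236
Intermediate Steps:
A(m, S) = -127 + 58*S*m (A(m, S) = ((-16 + 74)*m)*S - 127 = (58*m)*S - 127 = 58*S*m - 127 = -127 + 58*S*m)
(16731 + A(71, -218))/(-48395 + x(-137)) = (16731 + (-127 + 58*(-218)*71))/(-48395 + (-59 - 1*(-137))) = (16731 + (-127 - 897724))/(-48395 + (-59 + 137)) = (16731 - 897851)/(-48395 + 78) = -881120/(-48317) = -881120*(-1/48317) = 881120/48317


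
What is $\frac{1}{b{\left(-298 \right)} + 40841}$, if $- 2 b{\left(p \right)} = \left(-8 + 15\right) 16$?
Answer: $\frac{1}{40785} \approx 2.4519 \cdot 10^{-5}$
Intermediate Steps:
$b{\left(p \right)} = -56$ ($b{\left(p \right)} = - \frac{\left(-8 + 15\right) 16}{2} = - \frac{7 \cdot 16}{2} = \left(- \frac{1}{2}\right) 112 = -56$)
$\frac{1}{b{\left(-298 \right)} + 40841} = \frac{1}{-56 + 40841} = \frac{1}{40785}$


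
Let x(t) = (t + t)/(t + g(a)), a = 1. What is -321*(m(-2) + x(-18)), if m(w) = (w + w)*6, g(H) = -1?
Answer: 134820/19 ≈ 7095.8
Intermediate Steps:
x(t) = 2*t/(-1 + t) (x(t) = (t + t)/(t - 1) = (2*t)/(-1 + t) = 2*t/(-1 + t))
m(w) = 12*w (m(w) = (2*w)*6 = 12*w)
-321*(m(-2) + x(-18)) = -321*(12*(-2) + 2*(-18)/(-1 - 18)) = -321*(-24 + 2*(-18)/(-19)) = -321*(-24 + 2*(-18)*(-1/19)) = -321*(-24 + 36/19) = -321*(-420/19) = 134820/19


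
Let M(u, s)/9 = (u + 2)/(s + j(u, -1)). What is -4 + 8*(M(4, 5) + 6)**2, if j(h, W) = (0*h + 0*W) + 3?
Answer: 2593/2 ≈ 1296.5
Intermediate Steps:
j(h, W) = 3 (j(h, W) = (0 + 0) + 3 = 0 + 3 = 3)
M(u, s) = 9*(2 + u)/(3 + s) (M(u, s) = 9*((u + 2)/(s + 3)) = 9*((2 + u)/(3 + s)) = 9*(2 + u)/(3 + s))
-4 + 8*(M(4, 5) + 6)**2 = -4 + 8*(9*(2 + 4)/(3 + 5) + 6)**2 = -4 + 8*(9*6/8 + 6)**2 = -4 + 8*(9*(1/8)*6 + 6)**2 = -4 + 8*(27/4 + 6)**2 = -4 + 8*(51/4)**2 = -4 + 8*(2601/16) = -4 + 2601/2 = 2593/2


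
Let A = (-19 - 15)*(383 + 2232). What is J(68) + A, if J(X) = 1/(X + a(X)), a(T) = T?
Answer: -12091759/136 ≈ -88910.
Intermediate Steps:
J(X) = 1/(2*X) (J(X) = 1/(X + X) = 1/(2*X))
A = -88910 (A = -34*2615 = -88910)
J(68) + A = (1/2)/68 - 88910 = (1/2)*(1/68) - 88910 = 1/136 - 88910 = -12091759/136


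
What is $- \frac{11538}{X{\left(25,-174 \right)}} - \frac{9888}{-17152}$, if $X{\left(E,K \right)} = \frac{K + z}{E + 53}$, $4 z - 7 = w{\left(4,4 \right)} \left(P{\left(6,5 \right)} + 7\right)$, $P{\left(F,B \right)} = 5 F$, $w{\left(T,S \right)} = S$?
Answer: $\frac{1929689985}{289976} \approx 6654.7$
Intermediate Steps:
$z = \frac{155}{4}$ ($z = \frac{7}{4} + \frac{4 \left(5 \cdot 6 + 7\right)}{4} = \frac{7}{4} + \frac{4 \left(30 + 7\right)}{4} = \frac{7}{4} + \frac{4 \cdot 37}{4} = \frac{7}{4} + \frac{1}{4} \cdot 148 = \frac{7}{4} + 37 = \frac{155}{4} \approx 38.75$)
$X{\left(E,K \right)} = \frac{\frac{155}{4} + K}{53 + E}$ ($X{\left(E,K \right)} = \frac{K + \frac{155}{4}}{E + 53} = \frac{\frac{155}{4} + K}{53 + E}$)
$- \frac{11538}{X{\left(25,-174 \right)}} - \frac{9888}{-17152} = - \frac{11538}{\frac{1}{53 + 25} \left(\frac{155}{4} - 174\right)} - \frac{9888}{-17152} = - \frac{11538}{\frac{1}{78} \left(- \frac{541}{4}\right)} - - \frac{309}{536} = - \frac{11538}{\frac{1}{78} \left(- \frac{541}{4}\right)} + \frac{309}{536} = - \frac{11538}{- \frac{541}{312}} + \frac{309}{536} = \left(-11538\right) \left(- \frac{312}{541}\right) + \frac{309}{536} = \frac{3599856}{541} + \frac{309}{536} = \frac{1929689985}{289976}$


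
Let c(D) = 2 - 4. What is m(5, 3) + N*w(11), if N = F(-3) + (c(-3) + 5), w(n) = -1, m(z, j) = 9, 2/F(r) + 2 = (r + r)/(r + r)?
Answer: 8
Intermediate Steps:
c(D) = -2
F(r) = -2 (F(r) = 2/(-2 + (r + r)/(r + r)) = 2/(-2 + (2*r)/((2*r))) = 2/(-2 + (2*r)*(1/(2*r))) = 2/(-2 + 1) = 2/(-1) = 2*(-1) = -2)
N = 1 (N = -2 + (-2 + 5) = -2 + 3 = 1)
m(5, 3) + N*w(11) = 9 + 1*(-1) = 9 - 1 = 8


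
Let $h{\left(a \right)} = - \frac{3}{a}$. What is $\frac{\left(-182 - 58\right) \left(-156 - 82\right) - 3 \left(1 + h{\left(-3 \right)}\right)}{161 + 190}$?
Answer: $\frac{6346}{39} \approx 162.72$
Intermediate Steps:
$\frac{\left(-182 - 58\right) \left(-156 - 82\right) - 3 \left(1 + h{\left(-3 \right)}\right)}{161 + 190} = \frac{\left(-182 - 58\right) \left(-156 - 82\right) - 3 \left(1 - \frac{3}{-3}\right)}{161 + 190} = \frac{\left(-240\right) \left(-238\right) - 3 \left(1 - -1\right)}{351} = \left(57120 - 3 \left(1 + 1\right)\right) \frac{1}{351} = \left(57120 - 6\right) \frac{1}{351} = 57114 \cdot \frac{1}{351} = \frac{6346}{39}$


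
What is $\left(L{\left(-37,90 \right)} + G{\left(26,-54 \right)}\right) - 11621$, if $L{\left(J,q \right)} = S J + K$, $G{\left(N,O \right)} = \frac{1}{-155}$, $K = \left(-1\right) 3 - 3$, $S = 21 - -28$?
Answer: $- \frac{2083201}{155} \approx -13440.0$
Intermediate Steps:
$S = 49$ ($S = 21 + 28 = 49$)
$K = -6$ ($K = -3 - 3 = -6$)
$G{\left(N,O \right)} = - \frac{1}{155}$
$L{\left(J,q \right)} = -6 + 49 J$ ($L{\left(J,q \right)} = 49 J - 6 = -6 + 49 J$)
$\left(L{\left(-37,90 \right)} + G{\left(26,-54 \right)}\right) - 11621 = \left(\left(-6 + 49 \left(-37\right)\right) - \frac{1}{155}\right) - 11621 = \left(\left(-6 - 1813\right) - \frac{1}{155}\right) - 11621 = \left(-1819 - \frac{1}{155}\right) - 11621 = - \frac{281946}{155} - 11621 = - \frac{2083201}{155}$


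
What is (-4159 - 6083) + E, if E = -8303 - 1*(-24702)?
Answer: 6157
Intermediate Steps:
E = 16399 (E = -8303 + 24702 = 16399)
(-4159 - 6083) + E = (-4159 - 6083) + 16399 = -10242 + 16399 = 6157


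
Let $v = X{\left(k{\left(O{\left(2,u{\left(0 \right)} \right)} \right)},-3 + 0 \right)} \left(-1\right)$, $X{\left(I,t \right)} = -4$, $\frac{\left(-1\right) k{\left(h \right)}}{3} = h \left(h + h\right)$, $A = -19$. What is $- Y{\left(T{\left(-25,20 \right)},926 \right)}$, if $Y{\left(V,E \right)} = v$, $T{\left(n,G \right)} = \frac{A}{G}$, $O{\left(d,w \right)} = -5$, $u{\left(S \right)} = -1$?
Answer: $-4$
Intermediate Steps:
$T{\left(n,G \right)} = - \frac{19}{G}$
$k{\left(h \right)} = - 6 h^{2}$ ($k{\left(h \right)} = - 3 h \left(h + h\right) = - 3 h 2 h = - 3 \cdot 2 h^{2} = - 6 h^{2}$)
$v = 4$ ($v = \left(-4\right) \left(-1\right) = 4$)
$Y{\left(V,E \right)} = 4$
$- Y{\left(T{\left(-25,20 \right)},926 \right)} = \left(-1\right) 4 = -4$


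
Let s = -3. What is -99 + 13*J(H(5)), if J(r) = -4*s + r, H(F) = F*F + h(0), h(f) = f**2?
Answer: 382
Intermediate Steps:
H(F) = F**2 (H(F) = F*F + 0**2 = F**2 + 0 = F**2)
J(r) = 12 + r (J(r) = -4*(-3) + r = 12 + r)
-99 + 13*J(H(5)) = -99 + 13*(12 + 5**2) = -99 + 13*(12 + 25) = -99 + 13*37 = -99 + 481 = 382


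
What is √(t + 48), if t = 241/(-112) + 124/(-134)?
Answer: √158100369/1876 ≈ 6.7025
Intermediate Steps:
t = -23091/7504 (t = 241*(-1/112) + 124*(-1/134) = -241/112 - 62/67 = -23091/7504 ≈ -3.0772)
√(t + 48) = √(-23091/7504 + 48) = √(337101/7504) = √158100369/1876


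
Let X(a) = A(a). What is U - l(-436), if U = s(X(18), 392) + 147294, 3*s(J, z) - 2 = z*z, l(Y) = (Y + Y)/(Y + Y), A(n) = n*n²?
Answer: 198515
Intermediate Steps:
A(n) = n³
X(a) = a³
l(Y) = 1 (l(Y) = (2*Y)/((2*Y)) = (2*Y)*(1/(2*Y)) = 1)
s(J, z) = ⅔ + z²/3 (s(J, z) = ⅔ + (z*z)/3 = ⅔ + z²/3)
U = 198516 (U = (⅔ + (⅓)*392²) + 147294 = (⅔ + (⅓)*153664) + 147294 = (⅔ + 153664/3) + 147294 = 51222 + 147294 = 198516)
U - l(-436) = 198516 - 1*1 = 198516 - 1 = 198515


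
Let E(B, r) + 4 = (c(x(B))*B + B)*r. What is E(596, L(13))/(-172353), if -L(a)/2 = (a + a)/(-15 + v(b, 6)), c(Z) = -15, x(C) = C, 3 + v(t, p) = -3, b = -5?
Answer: 61996/517059 ≈ 0.11990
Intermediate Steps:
v(t, p) = -6 (v(t, p) = -3 - 3 = -6)
L(a) = 4*a/21 (L(a) = -2*(a + a)/(-15 - 6) = -2*2*a/(-21) = -2*2*a*(-1)/21 = -(-4)*a/21 = 4*a/21)
E(B, r) = -4 - 14*B*r (E(B, r) = -4 + (-15*B + B)*r = -4 + (-14*B)*r = -4 - 14*B*r)
E(596, L(13))/(-172353) = (-4 - 14*596*(4/21)*13)/(-172353) = (-4 - 14*596*52/21)*(-1/172353) = (-4 - 61984/3)*(-1/172353) = -61996/3*(-1/172353) = 61996/517059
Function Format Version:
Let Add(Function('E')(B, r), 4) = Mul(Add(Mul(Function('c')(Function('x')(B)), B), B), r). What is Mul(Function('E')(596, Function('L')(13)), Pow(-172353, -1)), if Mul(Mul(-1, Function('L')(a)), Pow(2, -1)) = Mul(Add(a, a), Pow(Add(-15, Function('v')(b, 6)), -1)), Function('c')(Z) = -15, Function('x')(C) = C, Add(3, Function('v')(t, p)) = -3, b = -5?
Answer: Rational(61996, 517059) ≈ 0.11990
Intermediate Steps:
Function('v')(t, p) = -6 (Function('v')(t, p) = Add(-3, -3) = -6)
Function('L')(a) = Mul(Rational(4, 21), a) (Function('L')(a) = Mul(-2, Mul(Add(a, a), Pow(Add(-15, -6), -1))) = Mul(-2, Mul(Mul(2, a), Pow(-21, -1))) = Mul(-2, Mul(Mul(2, a), Rational(-1, 21))) = Mul(-2, Mul(Rational(-2, 21), a)) = Mul(Rational(4, 21), a))
Function('E')(B, r) = Add(-4, Mul(-14, B, r)) (Function('E')(B, r) = Add(-4, Mul(Add(Mul(-15, B), B), r)) = Add(-4, Mul(Mul(-14, B), r)) = Add(-4, Mul(-14, B, r)))
Mul(Function('E')(596, Function('L')(13)), Pow(-172353, -1)) = Mul(Add(-4, Mul(-14, 596, Mul(Rational(4, 21), 13))), Pow(-172353, -1)) = Mul(Add(-4, Mul(-14, 596, Rational(52, 21))), Rational(-1, 172353)) = Mul(Add(-4, Rational(-61984, 3)), Rational(-1, 172353)) = Mul(Rational(-61996, 3), Rational(-1, 172353)) = Rational(61996, 517059)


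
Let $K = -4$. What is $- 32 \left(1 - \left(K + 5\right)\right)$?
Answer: $0$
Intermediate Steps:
$- 32 \left(1 - \left(K + 5\right)\right) = - 32 \left(1 - \left(-4 + 5\right)\right) = - 32 \left(1 - 1\right) = \left(-32\right) 0 = 0$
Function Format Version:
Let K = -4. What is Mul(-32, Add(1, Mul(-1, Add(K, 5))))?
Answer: 0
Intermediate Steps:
Mul(-32, Add(1, Mul(-1, Add(K, 5)))) = Mul(-32, Add(1, Mul(-1, Add(-4, 5)))) = Mul(-32, Add(1, Mul(-1, 1))) = Mul(-32, Add(1, -1)) = Mul(-32, 0) = 0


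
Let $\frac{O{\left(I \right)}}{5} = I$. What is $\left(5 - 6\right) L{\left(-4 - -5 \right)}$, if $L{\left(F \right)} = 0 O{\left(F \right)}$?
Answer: $0$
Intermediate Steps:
$O{\left(I \right)} = 5 I$
$L{\left(F \right)} = 0$ ($L{\left(F \right)} = 0 \cdot 5 F = 0$)
$\left(5 - 6\right) L{\left(-4 - -5 \right)} = \left(5 - 6\right) 0 = \left(-1\right) 0 = 0$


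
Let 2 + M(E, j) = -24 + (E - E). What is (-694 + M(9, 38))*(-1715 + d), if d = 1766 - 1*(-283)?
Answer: -240480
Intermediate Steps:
d = 2049 (d = 1766 + 283 = 2049)
M(E, j) = -26 (M(E, j) = -2 + (-24 + (E - E)) = -2 + (-24 + 0) = -2 - 24 = -26)
(-694 + M(9, 38))*(-1715 + d) = (-694 - 26)*(-1715 + 2049) = -720*334 = -240480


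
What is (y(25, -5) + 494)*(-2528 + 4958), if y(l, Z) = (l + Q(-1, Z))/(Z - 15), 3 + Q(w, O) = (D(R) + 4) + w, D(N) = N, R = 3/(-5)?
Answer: 5987277/5 ≈ 1.1975e+6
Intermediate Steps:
R = -⅗ (R = 3*(-⅕) = -⅗ ≈ -0.60000)
Q(w, O) = ⅖ + w (Q(w, O) = -3 + ((-⅗ + 4) + w) = -3 + (17/5 + w) = ⅖ + w)
y(l, Z) = (-⅗ + l)/(-15 + Z) (y(l, Z) = (l + (⅖ - 1))/(Z - 15) = (l - ⅗)/(-15 + Z) = (-⅗ + l)/(-15 + Z))
(y(25, -5) + 494)*(-2528 + 4958) = ((-⅗ + 25)/(-15 - 5) + 494)*(-2528 + 4958) = ((122/5)/(-20) + 494)*2430 = (-1/20*122/5 + 494)*2430 = (-61/50 + 494)*2430 = (24639/50)*2430 = 5987277/5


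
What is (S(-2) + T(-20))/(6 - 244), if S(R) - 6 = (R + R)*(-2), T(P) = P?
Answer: 3/119 ≈ 0.025210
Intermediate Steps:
S(R) = 6 - 4*R (S(R) = 6 + (R + R)*(-2) = 6 + (2*R)*(-2) = 6 - 4*R)
(S(-2) + T(-20))/(6 - 244) = ((6 - 4*(-2)) - 20)/(6 - 244) = ((6 + 8) - 20)/(-238) = (14 - 20)*(-1/238) = -6*(-1/238) = 3/119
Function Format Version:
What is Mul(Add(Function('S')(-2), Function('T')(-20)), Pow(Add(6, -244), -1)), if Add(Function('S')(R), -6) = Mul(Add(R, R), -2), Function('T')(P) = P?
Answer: Rational(3, 119) ≈ 0.025210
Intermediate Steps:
Function('S')(R) = Add(6, Mul(-4, R)) (Function('S')(R) = Add(6, Mul(Add(R, R), -2)) = Add(6, Mul(Mul(2, R), -2)) = Add(6, Mul(-4, R)))
Mul(Add(Function('S')(-2), Function('T')(-20)), Pow(Add(6, -244), -1)) = Mul(Add(Add(6, Mul(-4, -2)), -20), Pow(Add(6, -244), -1)) = Mul(Add(Add(6, 8), -20), Pow(-238, -1)) = Mul(Add(14, -20), Rational(-1, 238)) = Mul(-6, Rational(-1, 238)) = Rational(3, 119)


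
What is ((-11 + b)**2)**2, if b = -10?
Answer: 194481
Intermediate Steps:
((-11 + b)**2)**2 = ((-11 - 10)**2)**2 = ((-21)**2)**2 = 441**2 = 194481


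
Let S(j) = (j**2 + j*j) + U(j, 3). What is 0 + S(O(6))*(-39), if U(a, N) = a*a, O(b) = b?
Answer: -4212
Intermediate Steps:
U(a, N) = a**2
S(j) = 3*j**2 (S(j) = (j**2 + j*j) + j**2 = (j**2 + j**2) + j**2 = 2*j**2 + j**2 = 3*j**2)
0 + S(O(6))*(-39) = 0 + (3*6**2)*(-39) = 0 + (3*36)*(-39) = 0 + 108*(-39) = 0 - 4212 = -4212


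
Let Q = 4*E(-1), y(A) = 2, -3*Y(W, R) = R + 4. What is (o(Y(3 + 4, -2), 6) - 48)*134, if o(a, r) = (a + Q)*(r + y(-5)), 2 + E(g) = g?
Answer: -60032/3 ≈ -20011.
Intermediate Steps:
E(g) = -2 + g
Y(W, R) = -4/3 - R/3 (Y(W, R) = -(R + 4)/3 = -(4 + R)/3 = -4/3 - R/3)
Q = -12 (Q = 4*(-2 - 1) = 4*(-3) = -12)
o(a, r) = (-12 + a)*(2 + r) (o(a, r) = (a - 12)*(r + 2) = (-12 + a)*(2 + r))
(o(Y(3 + 4, -2), 6) - 48)*134 = ((-24 - 12*6 + 2*(-4/3 - ⅓*(-2)) + (-4/3 - ⅓*(-2))*6) - 48)*134 = ((-24 - 72 + 2*(-4/3 + ⅔) + (-4/3 + ⅔)*6) - 48)*134 = ((-24 - 72 + 2*(-⅔) - ⅔*6) - 48)*134 = ((-24 - 72 - 4/3 - 4) - 48)*134 = (-304/3 - 48)*134 = -448/3*134 = -60032/3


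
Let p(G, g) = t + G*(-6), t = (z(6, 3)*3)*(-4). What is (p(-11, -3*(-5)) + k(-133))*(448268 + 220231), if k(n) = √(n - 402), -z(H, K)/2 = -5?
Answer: -36098946 + 668499*I*√535 ≈ -3.6099e+7 + 1.5462e+7*I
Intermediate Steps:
z(H, K) = 10 (z(H, K) = -2*(-5) = 10)
t = -120 (t = (10*3)*(-4) = 30*(-4) = -120)
k(n) = √(-402 + n)
p(G, g) = -120 - 6*G (p(G, g) = -120 + G*(-6) = -120 - 6*G)
(p(-11, -3*(-5)) + k(-133))*(448268 + 220231) = ((-120 - 6*(-11)) + √(-402 - 133))*(448268 + 220231) = ((-120 + 66) + √(-535))*668499 = (-54 + I*√535)*668499 = -36098946 + 668499*I*√535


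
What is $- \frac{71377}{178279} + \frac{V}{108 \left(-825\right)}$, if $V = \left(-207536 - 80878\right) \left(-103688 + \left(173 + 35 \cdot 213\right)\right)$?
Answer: $- \frac{3048910346813}{9805345} \approx -3.1094 \cdot 10^{5}$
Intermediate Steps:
$V = 27705048840$ ($V = - 288414 \left(-103688 + \left(173 + 7455\right)\right) = - 288414 \left(-103688 + 7628\right) = \left(-288414\right) \left(-96060\right) = 27705048840$)
$- \frac{71377}{178279} + \frac{V}{108 \left(-825\right)} = - \frac{71377}{178279} + \frac{27705048840}{108 \left(-825\right)} = \left(-71377\right) \frac{1}{178279} + \frac{27705048840}{-89100} = - \frac{71377}{178279} + 27705048840 \left(- \frac{1}{89100}\right) = - \frac{71377}{178279} - \frac{17101882}{55} = - \frac{3048910346813}{9805345}$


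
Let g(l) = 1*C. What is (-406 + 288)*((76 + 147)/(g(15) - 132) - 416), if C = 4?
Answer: 3154789/64 ≈ 49294.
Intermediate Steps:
g(l) = 4 (g(l) = 1*4 = 4)
(-406 + 288)*((76 + 147)/(g(15) - 132) - 416) = (-406 + 288)*((76 + 147)/(4 - 132) - 416) = -118*(223/(-128) - 416) = -118*(223*(-1/128) - 416) = -118*(-223/128 - 416) = -118*(-53471/128) = 3154789/64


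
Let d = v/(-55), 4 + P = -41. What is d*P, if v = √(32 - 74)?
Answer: 9*I*√42/11 ≈ 5.3024*I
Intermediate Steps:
P = -45 (P = -4 - 41 = -45)
v = I*√42 (v = √(-42) = I*√42 ≈ 6.4807*I)
d = -I*√42/55 (d = (I*√42)/(-55) = (I*√42)*(-1/55) = -I*√42/55 ≈ -0.11783*I)
d*P = -I*√42/55*(-45) = 9*I*√42/11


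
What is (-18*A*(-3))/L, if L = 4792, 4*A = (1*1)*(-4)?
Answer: -27/2396 ≈ -0.011269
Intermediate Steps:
A = -1 (A = ((1*1)*(-4))/4 = (1*(-4))/4 = (1/4)*(-4) = -1)
(-18*A*(-3))/L = (-18*(-1)*(-3))/4792 = (18*(-3))*(1/4792) = -54*1/4792 = -27/2396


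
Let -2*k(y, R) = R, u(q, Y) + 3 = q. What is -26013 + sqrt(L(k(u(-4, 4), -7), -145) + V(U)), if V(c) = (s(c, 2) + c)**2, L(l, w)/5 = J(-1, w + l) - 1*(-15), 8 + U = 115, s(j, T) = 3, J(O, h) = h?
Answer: -26013 + sqrt(45870)/2 ≈ -25906.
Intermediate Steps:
u(q, Y) = -3 + q
k(y, R) = -R/2
U = 107 (U = -8 + 115 = 107)
L(l, w) = 75 + 5*l + 5*w (L(l, w) = 5*((w + l) - 1*(-15)) = 5*((l + w) + 15) = 5*(15 + l + w) = 75 + 5*l + 5*w)
V(c) = (3 + c)**2
-26013 + sqrt(L(k(u(-4, 4), -7), -145) + V(U)) = -26013 + sqrt((75 + 5*(-1/2*(-7)) + 5*(-145)) + (3 + 107)**2) = -26013 + sqrt((75 + 5*(7/2) - 725) + 110**2) = -26013 + sqrt((75 + 35/2 - 725) + 12100) = -26013 + sqrt(-1265/2 + 12100) = -26013 + sqrt(22935/2) = -26013 + sqrt(45870)/2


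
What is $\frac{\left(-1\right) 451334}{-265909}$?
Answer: $\frac{451334}{265909} \approx 1.6973$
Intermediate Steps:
$\frac{\left(-1\right) 451334}{-265909} = \left(-451334\right) \left(- \frac{1}{265909}\right) = \frac{451334}{265909}$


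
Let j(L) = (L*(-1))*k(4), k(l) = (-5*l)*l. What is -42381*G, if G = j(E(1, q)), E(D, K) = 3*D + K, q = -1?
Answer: -6780960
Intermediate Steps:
E(D, K) = K + 3*D
k(l) = -5*l²
j(L) = 80*L (j(L) = (L*(-1))*(-5*4²) = (-L)*(-5*16) = -L*(-80) = 80*L)
G = 160 (G = 80*(-1 + 3*1) = 80*(-1 + 3) = 80*2 = 160)
-42381*G = -42381*160 = -6780960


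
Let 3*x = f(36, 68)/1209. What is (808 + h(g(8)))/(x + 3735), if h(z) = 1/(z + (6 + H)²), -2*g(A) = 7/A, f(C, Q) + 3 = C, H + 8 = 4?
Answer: 9283508/42898447 ≈ 0.21641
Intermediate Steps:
H = -4 (H = -8 + 4 = -4)
f(C, Q) = -3 + C
g(A) = -7/(2*A)
h(z) = 1/(4 + z) (h(z) = 1/(z + (6 - 4)²) = 1/(z + 2²) = 1/(z + 4) = 1/(4 + z))
x = 11/1209 (x = ((-3 + 36)/1209)/3 = (33*(1/1209))/3 = (⅓)*(11/403) = 11/1209 ≈ 0.0090984)
(808 + h(g(8)))/(x + 3735) = (808 + 1/(4 - 7/2/8))/(11/1209 + 3735) = (808 + 1/(4 - 7/2*⅛))/(4515626/1209) = (808 + 1/(4 - 7/16))*(1209/4515626) = (808 + 1/(57/16))*(1209/4515626) = (808 + 16/57)*(1209/4515626) = (46072/57)*(1209/4515626) = 9283508/42898447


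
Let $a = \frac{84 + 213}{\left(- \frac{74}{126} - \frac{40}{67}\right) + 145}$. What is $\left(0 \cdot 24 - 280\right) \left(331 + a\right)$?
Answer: $- \frac{2573274620}{27593} \approx -93258.0$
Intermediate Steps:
$a = \frac{113967}{55186}$ ($a = \frac{297}{\left(\left(-74\right) \frac{1}{126} - \frac{40}{67}\right) + 145} = \frac{297}{\left(- \frac{37}{63} - \frac{40}{67}\right) + 145} = \frac{297}{- \frac{4999}{4221} + 145} = \frac{297}{\frac{607046}{4221}} = 297 \cdot \frac{4221}{607046} = \frac{113967}{55186} \approx 2.0651$)
$\left(0 \cdot 24 - 280\right) \left(331 + a\right) = \left(0 \cdot 24 - 280\right) \left(331 + \frac{113967}{55186}\right) = \left(0 - 280\right) \frac{18380533}{55186} = \left(-280\right) \frac{18380533}{55186} = - \frac{2573274620}{27593}$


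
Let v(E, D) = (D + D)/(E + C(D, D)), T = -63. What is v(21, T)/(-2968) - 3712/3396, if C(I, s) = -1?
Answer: -3927079/3599760 ≈ -1.0909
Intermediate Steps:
v(E, D) = 2*D/(-1 + E) (v(E, D) = (D + D)/(E - 1) = (2*D)/(-1 + E) = 2*D/(-1 + E))
v(21, T)/(-2968) - 3712/3396 = (2*(-63)/(-1 + 21))/(-2968) - 3712/3396 = (2*(-63)/20)*(-1/2968) - 3712*1/3396 = (2*(-63)*(1/20))*(-1/2968) - 928/849 = -63/10*(-1/2968) - 928/849 = 9/4240 - 928/849 = -3927079/3599760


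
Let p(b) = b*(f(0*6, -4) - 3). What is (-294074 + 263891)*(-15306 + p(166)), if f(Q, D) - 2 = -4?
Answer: 487032888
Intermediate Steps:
f(Q, D) = -2 (f(Q, D) = 2 - 4 = -2)
p(b) = -5*b (p(b) = b*(-2 - 3) = b*(-5) = -5*b)
(-294074 + 263891)*(-15306 + p(166)) = (-294074 + 263891)*(-15306 - 5*166) = -30183*(-15306 - 830) = -30183*(-16136) = 487032888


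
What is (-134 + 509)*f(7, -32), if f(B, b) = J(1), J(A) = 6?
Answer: 2250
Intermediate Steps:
f(B, b) = 6
(-134 + 509)*f(7, -32) = (-134 + 509)*6 = 375*6 = 2250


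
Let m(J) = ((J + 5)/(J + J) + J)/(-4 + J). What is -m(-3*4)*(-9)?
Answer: 843/128 ≈ 6.5859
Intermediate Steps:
m(J) = (J + (5 + J)/(2*J))/(-4 + J) (m(J) = ((5 + J)/((2*J)) + J)/(-4 + J) = ((5 + J)*(1/(2*J)) + J)/(-4 + J) = ((5 + J)/(2*J) + J)/(-4 + J) = (J + (5 + J)/(2*J))/(-4 + J))
-m(-3*4)*(-9) = -(5 - 3*4 + 2*(-3*4)**2)/(2*((-3*4))*(-4 - 3*4))*(-9) = -(5 - 12 + 2*(-12)**2)/(2*(-12)*(-4 - 12))*(-9) = -(-1)*(5 - 12 + 2*144)/(2*12*(-16))*(-9) = -(-1)*(-1)*(5 - 12 + 288)/(2*12*16)*(-9) = -(-1)*(-1)*281/(2*12*16)*(-9) = -1*281/384*(-9) = -281/384*(-9) = 843/128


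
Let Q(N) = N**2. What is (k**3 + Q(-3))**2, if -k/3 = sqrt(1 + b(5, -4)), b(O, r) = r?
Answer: -19602 + 1458*I*sqrt(3) ≈ -19602.0 + 2525.3*I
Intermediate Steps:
k = -3*I*sqrt(3) (k = -3*sqrt(1 - 4) = -3*I*sqrt(3) ≈ -5.1962*I)
(k**3 + Q(-3))**2 = ((-3*I*sqrt(3))**3 + (-3)**2)**2 = (81*I*sqrt(3) + 9)**2 = (9 + 81*I*sqrt(3))**2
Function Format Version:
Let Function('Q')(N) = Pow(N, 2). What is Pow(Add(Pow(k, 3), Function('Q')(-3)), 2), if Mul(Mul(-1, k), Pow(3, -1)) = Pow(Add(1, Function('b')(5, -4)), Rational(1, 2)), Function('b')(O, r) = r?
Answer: Add(-19602, Mul(1458, I, Pow(3, Rational(1, 2)))) ≈ Add(-19602., Mul(2525.3, I))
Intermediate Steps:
k = Mul(-3, I, Pow(3, Rational(1, 2))) (k = Mul(-3, Pow(Add(1, -4), Rational(1, 2))) = Mul(-3, Pow(-3, Rational(1, 2))) = Mul(-3, Mul(I, Pow(3, Rational(1, 2)))) = Mul(-3, I, Pow(3, Rational(1, 2))) ≈ Mul(-5.1962, I))
Pow(Add(Pow(k, 3), Function('Q')(-3)), 2) = Pow(Add(Pow(Mul(-3, I, Pow(3, Rational(1, 2))), 3), Pow(-3, 2)), 2) = Pow(Add(Mul(81, I, Pow(3, Rational(1, 2))), 9), 2) = Pow(Add(9, Mul(81, I, Pow(3, Rational(1, 2)))), 2)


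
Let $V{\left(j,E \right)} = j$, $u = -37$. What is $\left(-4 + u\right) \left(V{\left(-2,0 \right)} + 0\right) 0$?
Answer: $0$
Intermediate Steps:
$\left(-4 + u\right) \left(V{\left(-2,0 \right)} + 0\right) 0 = \left(-4 - 37\right) \left(-2 + 0\right) 0 = - 41 \left(\left(-2\right) 0\right) = \left(-41\right) 0 = 0$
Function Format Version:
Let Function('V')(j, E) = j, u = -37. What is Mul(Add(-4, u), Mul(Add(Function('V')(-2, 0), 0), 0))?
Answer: 0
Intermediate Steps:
Mul(Add(-4, u), Mul(Add(Function('V')(-2, 0), 0), 0)) = Mul(Add(-4, -37), Mul(Add(-2, 0), 0)) = Mul(-41, Mul(-2, 0)) = Mul(-41, 0) = 0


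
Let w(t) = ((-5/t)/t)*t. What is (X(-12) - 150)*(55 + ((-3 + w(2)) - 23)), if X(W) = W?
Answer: -4293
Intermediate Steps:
w(t) = -5/t (w(t) = (-5/t²)*t = -5/t)
(X(-12) - 150)*(55 + ((-3 + w(2)) - 23)) = (-12 - 150)*(55 + ((-3 - 5/2) - 23)) = -162*(55 + ((-3 - 5*½) - 23)) = -162*(55 + ((-3 - 5/2) - 23)) = -162*(55 + (-11/2 - 23)) = -162*(55 - 57/2) = -162*53/2 = -4293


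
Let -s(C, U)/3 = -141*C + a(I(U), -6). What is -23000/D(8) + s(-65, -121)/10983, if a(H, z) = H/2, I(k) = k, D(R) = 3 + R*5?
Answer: -169188987/314846 ≈ -537.37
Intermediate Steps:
D(R) = 3 + 5*R
a(H, z) = H/2 (a(H, z) = H*(1/2) = H/2)
s(C, U) = 423*C - 3*U/2 (s(C, U) = -3*(-141*C + U/2) = -3*(U/2 - 141*C) = 423*C - 3*U/2)
-23000/D(8) + s(-65, -121)/10983 = -23000/(3 + 5*8) + (423*(-65) - 3/2*(-121))/10983 = -23000/(3 + 40) + (-27495 + 363/2)*(1/10983) = -23000/43 - 54627/2*1/10983 = -23000*1/43 - 18209/7322 = -23000/43 - 18209/7322 = -169188987/314846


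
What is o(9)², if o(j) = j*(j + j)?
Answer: 26244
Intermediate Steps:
o(j) = 2*j² (o(j) = j*(2*j) = 2*j²)
o(9)² = (2*9²)² = (2*81)² = 162² = 26244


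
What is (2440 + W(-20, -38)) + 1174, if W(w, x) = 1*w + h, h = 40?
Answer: 3634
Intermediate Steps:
W(w, x) = 40 + w (W(w, x) = 1*w + 40 = w + 40 = 40 + w)
(2440 + W(-20, -38)) + 1174 = (2440 + (40 - 20)) + 1174 = (2440 + 20) + 1174 = 2460 + 1174 = 3634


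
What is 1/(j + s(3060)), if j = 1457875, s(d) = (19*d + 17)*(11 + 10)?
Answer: 1/2679172 ≈ 3.7325e-7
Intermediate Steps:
s(d) = 357 + 399*d (s(d) = (17 + 19*d)*21 = 357 + 399*d)
1/(j + s(3060)) = 1/(1457875 + (357 + 399*3060)) = 1/(1457875 + (357 + 1220940)) = 1/(1457875 + 1221297) = 1/2679172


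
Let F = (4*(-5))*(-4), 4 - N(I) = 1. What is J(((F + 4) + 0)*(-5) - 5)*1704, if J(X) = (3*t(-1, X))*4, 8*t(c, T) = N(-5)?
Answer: 7668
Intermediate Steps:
N(I) = 3 (N(I) = 4 - 1*1 = 4 - 1 = 3)
t(c, T) = 3/8 (t(c, T) = (⅛)*3 = 3/8)
F = 80 (F = -20*(-4) = 80)
J(X) = 9/2 (J(X) = (3*(3/8))*4 = (9/8)*4 = 9/2)
J(((F + 4) + 0)*(-5) - 5)*1704 = (9/2)*1704 = 7668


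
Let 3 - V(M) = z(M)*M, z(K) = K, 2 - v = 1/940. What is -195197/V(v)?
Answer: 172476069200/879841 ≈ 1.9603e+5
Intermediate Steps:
v = 1879/940 (v = 2 - 1/940 = 1879/940 ≈ 1.9989)
V(M) = 3 - M² (V(M) = 3 - M*M = 3 - M²)
-195197/V(v) = -195197/(3 - (1879/940)²) = -195197/(3 - 1*3530641/883600) = -195197/(3 - 3530641/883600) = -195197/(-879841/883600) = -195197*(-883600/879841) = 172476069200/879841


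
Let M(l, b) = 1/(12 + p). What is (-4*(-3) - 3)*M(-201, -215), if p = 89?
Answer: 9/101 ≈ 0.089109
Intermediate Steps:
M(l, b) = 1/101 (M(l, b) = 1/(12 + 89) = 1/101)
(-4*(-3) - 3)*M(-201, -215) = (-4*(-3) - 3)*(1/101) = (12 - 3)*(1/101) = 9*(1/101) = 9/101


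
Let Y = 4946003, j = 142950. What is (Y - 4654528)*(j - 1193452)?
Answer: -306195070450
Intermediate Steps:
(Y - 4654528)*(j - 1193452) = (4946003 - 4654528)*(142950 - 1193452) = 291475*(-1050502) = -306195070450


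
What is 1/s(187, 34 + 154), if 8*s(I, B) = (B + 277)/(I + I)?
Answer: 2992/465 ≈ 6.4344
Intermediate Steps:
s(I, B) = (277 + B)/(16*I) (s(I, B) = ((B + 277)/(I + I))/8 = ((277 + B)/((2*I)))/8 = ((277 + B)*(1/(2*I)))/8 = ((277 + B)/(2*I))/8 = (277 + B)/(16*I))
1/s(187, 34 + 154) = 1/((1/16)*(277 + (34 + 154))/187) = 1/((1/16)*(1/187)*(277 + 188)) = 1/((1/16)*(1/187)*465) = 1/(465/2992) = 2992/465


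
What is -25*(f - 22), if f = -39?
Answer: 1525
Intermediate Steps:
-25*(f - 22) = -25*(-39 - 22) = -25*(-61) = 1525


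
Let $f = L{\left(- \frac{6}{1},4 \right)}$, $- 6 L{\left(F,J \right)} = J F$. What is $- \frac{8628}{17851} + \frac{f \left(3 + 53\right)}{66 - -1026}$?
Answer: $- \frac{193684}{696189} \approx -0.27821$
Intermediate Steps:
$L{\left(F,J \right)} = - \frac{F J}{6}$ ($L{\left(F,J \right)} = - \frac{J F}{6} = - \frac{F J}{6}$)
$f = 4$ ($f = \left(- \frac{1}{6}\right) \left(- \frac{6}{1}\right) 4 = \left(- \frac{1}{6}\right) \left(\left(-6\right) 1\right) 4 = \left(- \frac{1}{6}\right) \left(-6\right) 4 = 4$)
$- \frac{8628}{17851} + \frac{f \left(3 + 53\right)}{66 - -1026} = - \frac{8628}{17851} + \frac{4 \left(3 + 53\right)}{66 - -1026} = \left(-8628\right) \frac{1}{17851} + \frac{4 \cdot 56}{66 + 1026} = - \frac{8628}{17851} + \frac{224}{1092} = - \frac{8628}{17851} + 224 \cdot \frac{1}{1092} = - \frac{8628}{17851} + \frac{8}{39} = - \frac{193684}{696189}$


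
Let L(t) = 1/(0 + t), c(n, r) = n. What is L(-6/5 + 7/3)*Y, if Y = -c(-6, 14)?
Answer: 90/17 ≈ 5.2941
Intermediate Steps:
L(t) = 1/t
Y = 6 (Y = -1*(-6) = 6)
L(-6/5 + 7/3)*Y = 6/(-6/5 + 7/3) = 6/(17/15) = (15/17)*6 = 90/17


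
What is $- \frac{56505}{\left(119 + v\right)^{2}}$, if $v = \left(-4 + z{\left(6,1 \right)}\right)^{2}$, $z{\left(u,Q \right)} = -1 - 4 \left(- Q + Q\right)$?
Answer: $- \frac{18835}{6912} \approx -2.725$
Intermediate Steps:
$z{\left(u,Q \right)} = -1$ ($z{\left(u,Q \right)} = -1 - 0 = -1 + 0 = -1$)
$v = 25$ ($v = \left(-4 - 1\right)^{2} = \left(-5\right)^{2} = 25$)
$- \frac{56505}{\left(119 + v\right)^{2}} = - \frac{56505}{\left(119 + 25\right)^{2}} = - \frac{56505}{144^{2}} = - \frac{56505}{20736} = \left(-56505\right) \frac{1}{20736} = - \frac{18835}{6912}$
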